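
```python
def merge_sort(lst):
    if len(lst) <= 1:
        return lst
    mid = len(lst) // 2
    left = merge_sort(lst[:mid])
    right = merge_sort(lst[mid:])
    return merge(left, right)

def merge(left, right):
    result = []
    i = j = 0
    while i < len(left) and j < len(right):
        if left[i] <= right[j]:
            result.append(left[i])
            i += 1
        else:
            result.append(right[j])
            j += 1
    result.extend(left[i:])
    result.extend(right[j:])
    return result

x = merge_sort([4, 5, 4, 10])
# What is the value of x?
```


merge_sort([4, 5, 4, 10])
Split into [4, 5] and [4, 10]
Left sorted: [4, 5]
Right sorted: [4, 10]
Merge [4, 5] and [4, 10]
= [4, 4, 5, 10]


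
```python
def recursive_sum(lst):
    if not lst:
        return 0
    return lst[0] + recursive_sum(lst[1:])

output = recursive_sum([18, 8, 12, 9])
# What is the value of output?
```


recursive_sum([18, 8, 12, 9])
= 18 + recursive_sum([8, 12, 9])
= 18 + 8 + recursive_sum([12, 9])
= 18 + 8 + 12 + recursive_sum([9])
= 18 + 8 + 12 + 9 + recursive_sum([])
= 18 + 8 + 12 + 9 + 0
= 47


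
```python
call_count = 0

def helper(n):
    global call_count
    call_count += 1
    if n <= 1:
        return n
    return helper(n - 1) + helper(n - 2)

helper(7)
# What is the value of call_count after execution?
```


helper(7) calls helper(6) and helper(5); each non-base call branches into two more.
Let C(k) = total number of calls made by helper(k), including the call to helper(k) itself.
Base cases: C(0) = 1, C(1) = 1
Recurrence: C(k) = 1 + C(k-1) + C(k-2)
  C(2) = 1 + C(1) + C(0) = 1 + 1 + 1 = 3
  C(3) = 1 + C(2) + C(1) = 1 + 3 + 1 = 5
  C(4) = 1 + C(3) + C(2) = 1 + 5 + 3 = 9
  C(5) = 1 + C(4) + C(3) = 1 + 9 + 5 = 15
  C(6) = 1 + C(5) + C(4) = 1 + 15 + 9 = 25
  C(7) = 1 + C(6) + C(5) = 1 + 25 + 15 = 41
Total calls = C(7) = 41


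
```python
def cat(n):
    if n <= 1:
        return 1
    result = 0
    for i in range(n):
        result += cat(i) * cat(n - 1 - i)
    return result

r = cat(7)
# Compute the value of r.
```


cat(7)
= sum of cat(i) * cat(7-1-i) for i in 0..6
First compute sub-values bottom-up:
  cat(0) = 1, cat(1) = 1
  cat(2) = 1*1 + 1*1 = 2
  cat(3) = 1*2 + 1*1 + 2*1 = 5
  cat(4) = 1*5 + 1*2 + 2*1 + 5*1 = 14
  cat(5) = 1*14 + 1*5 + 2*2 + 5*1 + 14*1 = 42
  cat(6) = 1*42 + 1*14 + 2*5 + 5*2 + 14*1 + 42*1 = 132
Now cat(7):
  cat(0)*cat(6) = 1*132 = 132
  cat(1)*cat(5) = 1*42 = 42
  cat(2)*cat(4) = 2*14 = 28
  cat(3)*cat(3) = 5*5 = 25
  cat(4)*cat(2) = 14*2 = 28
  cat(5)*cat(1) = 42*1 = 42
  cat(6)*cat(0) = 132*1 = 132
= 132 + 42 + 28 + 25 + 28 + 42 + 132
= 429


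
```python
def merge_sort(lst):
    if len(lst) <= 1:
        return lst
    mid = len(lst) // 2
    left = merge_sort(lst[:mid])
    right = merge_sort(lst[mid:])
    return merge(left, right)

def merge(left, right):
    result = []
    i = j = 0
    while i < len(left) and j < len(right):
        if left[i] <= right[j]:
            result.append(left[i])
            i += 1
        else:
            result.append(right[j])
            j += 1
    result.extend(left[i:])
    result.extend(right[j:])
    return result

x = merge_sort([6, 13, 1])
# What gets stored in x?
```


merge_sort([6, 13, 1])
Split into [6] and [13, 1]
Left sorted: [6]
Right sorted: [1, 13]
Merge [6] and [1, 13]
= [1, 6, 13]


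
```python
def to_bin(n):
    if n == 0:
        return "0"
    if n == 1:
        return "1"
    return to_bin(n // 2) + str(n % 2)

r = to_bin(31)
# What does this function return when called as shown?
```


to_bin(31)
= to_bin(15) + "1"
= to_bin(7) + "1" + "1"
= to_bin(3) + "1" + "1" + "1"
= to_bin(1) + "1" + "1" + "1" + "1"
= "1" + "1" + "1" + "1" + "1"
= "11111"


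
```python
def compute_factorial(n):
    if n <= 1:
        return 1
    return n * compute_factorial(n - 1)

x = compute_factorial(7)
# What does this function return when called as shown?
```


compute_factorial(7)
= 7 * compute_factorial(6)
= 7 * 6 * compute_factorial(5)
= 7 * 6 * 5 * compute_factorial(4)
= 7 * 6 * 5 * 4 * compute_factorial(3)
= 7 * 6 * 5 * 4 * 3 * compute_factorial(2)
= 7 * 6 * 5 * 4 * 3 * 2 * compute_factorial(1)
= 7 * 6 * 5 * 4 * 3 * 2 * 1
= 5040


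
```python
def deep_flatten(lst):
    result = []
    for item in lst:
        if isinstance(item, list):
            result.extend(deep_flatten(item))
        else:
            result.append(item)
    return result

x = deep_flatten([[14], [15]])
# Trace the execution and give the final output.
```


deep_flatten([[14], [15]])
Processing each element:
  [14] is a list -> deep_flatten recursively -> [14]
  [15] is a list -> deep_flatten recursively -> [15]
= [14, 15]


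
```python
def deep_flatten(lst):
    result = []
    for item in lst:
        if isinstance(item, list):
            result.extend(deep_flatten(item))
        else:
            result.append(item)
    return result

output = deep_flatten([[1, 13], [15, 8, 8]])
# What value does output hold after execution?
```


deep_flatten([[1, 13], [15, 8, 8]])
Processing each element:
  [1, 13] is a list -> deep_flatten recursively -> [1, 13]
  [15, 8, 8] is a list -> deep_flatten recursively -> [15, 8, 8]
= [1, 13, 15, 8, 8]


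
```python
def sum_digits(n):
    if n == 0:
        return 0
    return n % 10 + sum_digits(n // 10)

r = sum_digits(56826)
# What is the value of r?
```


sum_digits(56826)
= 6 + sum_digits(5682)
= 6 + 2 + sum_digits(568)
= 6 + 2 + 8 + sum_digits(56)
= 6 + 2 + 8 + 6 + sum_digits(5)
= 6 + 2 + 8 + 6 + 5 + sum_digits(0)
= 6 + 2 + 8 + 6 + 5 + 0
= 27


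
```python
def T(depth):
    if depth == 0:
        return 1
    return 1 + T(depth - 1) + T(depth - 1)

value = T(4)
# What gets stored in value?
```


T(4)
= 1 + T(3) + T(3)
= 1 + 2 * T(3)
T(k) = 2^(k+1) - 1
T(0) = 1
T(1) = 3
T(2) = 7
T(3) = 15
T(4) = 31
T(4) = 2^5 - 1 = 31


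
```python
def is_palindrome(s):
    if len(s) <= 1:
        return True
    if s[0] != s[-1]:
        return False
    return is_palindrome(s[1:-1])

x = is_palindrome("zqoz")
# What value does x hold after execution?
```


is_palindrome("zqoz")
"zqoz": s[0]='z' == s[-1]='z' -> is_palindrome("qo")
"qo": s[0]='q' != s[-1]='o' -> False
= False


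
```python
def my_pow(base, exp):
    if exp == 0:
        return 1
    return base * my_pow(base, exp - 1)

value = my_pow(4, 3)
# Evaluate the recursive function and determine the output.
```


my_pow(4, 3)
= 4 * my_pow(4, 2)
= 4 * 4 * my_pow(4, 1)
= 4 * 4 * 4 * my_pow(4, 0)
= 4 * 4 * 4 * 1
= 64


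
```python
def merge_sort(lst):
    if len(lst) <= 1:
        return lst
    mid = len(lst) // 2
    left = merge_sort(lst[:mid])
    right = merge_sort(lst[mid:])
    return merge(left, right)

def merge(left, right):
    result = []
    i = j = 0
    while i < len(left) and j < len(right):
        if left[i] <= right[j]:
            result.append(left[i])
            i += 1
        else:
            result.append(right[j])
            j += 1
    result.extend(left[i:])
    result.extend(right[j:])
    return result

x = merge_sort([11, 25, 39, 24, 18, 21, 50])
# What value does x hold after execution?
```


merge_sort([11, 25, 39, 24, 18, 21, 50])
Split into [11, 25, 39] and [24, 18, 21, 50]
Left sorted: [11, 25, 39]
Right sorted: [18, 21, 24, 50]
Merge [11, 25, 39] and [18, 21, 24, 50]
= [11, 18, 21, 24, 25, 39, 50]


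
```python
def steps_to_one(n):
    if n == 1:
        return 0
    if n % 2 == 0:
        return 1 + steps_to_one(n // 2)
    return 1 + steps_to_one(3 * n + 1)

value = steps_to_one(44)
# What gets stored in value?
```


steps_to_one(44)
44 is even -> steps_to_one(22)
22 is even -> steps_to_one(11)
11 is odd -> 3*11+1 = 34 -> steps_to_one(34)
34 is even -> steps_to_one(17)
17 is odd -> 3*17+1 = 52 -> steps_to_one(52)
52 is even -> steps_to_one(26)
26 is even -> steps_to_one(13)
13 is odd -> 3*13+1 = 40 -> steps_to_one(40)
40 is even -> steps_to_one(20)
20 is even -> steps_to_one(10)
10 is even -> steps_to_one(5)
5 is odd -> 3*5+1 = 16 -> steps_to_one(16)
16 is even -> steps_to_one(8)
8 is even -> steps_to_one(4)
4 is even -> steps_to_one(2)
2 is even -> steps_to_one(1)
Reached 1 after 16 steps
= 16


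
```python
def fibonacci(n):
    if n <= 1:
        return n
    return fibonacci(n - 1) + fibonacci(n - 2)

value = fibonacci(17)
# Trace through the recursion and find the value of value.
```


fibonacci(17)
= fibonacci(16) + fibonacci(15)
= (fibonacci(15) + fibonacci(14)) + fibonacci(15)
Computing bottom-up: fibonacci(0)=0, fibonacci(1)=1, fibonacci(2)=1, fibonacci(3)=2, fibonacci(4)=3, fibonacci(5)=5, fibonacci(6)=8, fibonacci(7)=13, fibonacci(8)=21, fibonacci(9)=34, fibonacci(10)=55, fibonacci(11)=89, fibonacci(12)=144, fibonacci(13)=233, fibonacci(14)=377, fibonacci(15)=610, fibonacci(16)=987, fibonacci(17)=1597
= 1597


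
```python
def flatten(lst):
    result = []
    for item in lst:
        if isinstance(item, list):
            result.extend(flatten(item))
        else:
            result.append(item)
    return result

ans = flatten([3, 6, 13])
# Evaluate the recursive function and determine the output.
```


flatten([3, 6, 13])
Processing each element:
  3 is not a list -> append 3
  6 is not a list -> append 6
  13 is not a list -> append 13
= [3, 6, 13]


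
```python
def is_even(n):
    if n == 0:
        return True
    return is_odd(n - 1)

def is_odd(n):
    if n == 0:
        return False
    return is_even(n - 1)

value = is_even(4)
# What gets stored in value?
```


is_even(4)
= is_odd(3)
= is_even(2)
= is_odd(1)
= is_even(0)
n == 0: return True
= True


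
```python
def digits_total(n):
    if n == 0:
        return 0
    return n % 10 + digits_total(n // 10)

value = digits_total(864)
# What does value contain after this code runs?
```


digits_total(864)
= 4 + digits_total(86)
= 4 + 6 + digits_total(8)
= 4 + 6 + 8 + digits_total(0)
= 4 + 6 + 8 + 0
= 18


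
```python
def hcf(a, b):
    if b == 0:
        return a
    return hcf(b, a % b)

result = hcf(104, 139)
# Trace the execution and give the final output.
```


hcf(104, 139)
= hcf(139, 104 % 139) = hcf(139, 104)
= hcf(104, 139 % 104) = hcf(104, 35)
= hcf(35, 104 % 35) = hcf(35, 34)
= hcf(34, 35 % 34) = hcf(34, 1)
= hcf(1, 34 % 1) = hcf(1, 0)
b == 0, return a = 1


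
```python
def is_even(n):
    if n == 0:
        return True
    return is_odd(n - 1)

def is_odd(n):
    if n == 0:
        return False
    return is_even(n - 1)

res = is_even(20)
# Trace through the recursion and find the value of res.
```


is_even(20)
= is_odd(19)
= is_even(18)
= is_odd(17)
= is_even(16)
= is_odd(15)
= is_even(14)
= is_odd(13)
= is_even(12)
= is_odd(11)
= is_even(10)
= is_odd(9)
= is_even(8)
= is_odd(7)
= is_even(6)
= is_odd(5)
= is_even(4)
= is_odd(3)
= is_even(2)
= is_odd(1)
= is_even(0)
n == 0: return True
= True


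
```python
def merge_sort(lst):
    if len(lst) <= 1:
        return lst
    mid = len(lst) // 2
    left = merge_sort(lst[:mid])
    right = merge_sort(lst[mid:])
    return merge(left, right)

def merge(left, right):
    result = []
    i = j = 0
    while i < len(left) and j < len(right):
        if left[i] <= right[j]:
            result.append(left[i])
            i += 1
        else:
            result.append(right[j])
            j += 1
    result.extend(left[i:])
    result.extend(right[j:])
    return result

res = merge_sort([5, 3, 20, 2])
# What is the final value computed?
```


merge_sort([5, 3, 20, 2])
Split into [5, 3] and [20, 2]
Left sorted: [3, 5]
Right sorted: [2, 20]
Merge [3, 5] and [2, 20]
= [2, 3, 5, 20]


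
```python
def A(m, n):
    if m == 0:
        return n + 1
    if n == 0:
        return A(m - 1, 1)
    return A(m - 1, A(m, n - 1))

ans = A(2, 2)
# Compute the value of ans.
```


A(2, 2)
= A(1, A(2, 1))
First compute A(2, 1) = 5
= A(1, 5)
= 7


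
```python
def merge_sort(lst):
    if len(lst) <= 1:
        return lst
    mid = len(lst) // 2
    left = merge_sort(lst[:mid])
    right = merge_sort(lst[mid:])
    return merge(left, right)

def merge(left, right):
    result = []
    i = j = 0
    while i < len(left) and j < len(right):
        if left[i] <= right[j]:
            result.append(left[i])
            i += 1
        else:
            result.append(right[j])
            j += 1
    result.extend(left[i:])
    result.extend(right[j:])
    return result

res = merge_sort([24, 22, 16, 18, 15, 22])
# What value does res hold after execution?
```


merge_sort([24, 22, 16, 18, 15, 22])
Split into [24, 22, 16] and [18, 15, 22]
Left sorted: [16, 22, 24]
Right sorted: [15, 18, 22]
Merge [16, 22, 24] and [15, 18, 22]
= [15, 16, 18, 22, 22, 24]


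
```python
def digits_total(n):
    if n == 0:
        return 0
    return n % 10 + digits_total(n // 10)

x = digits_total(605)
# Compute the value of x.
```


digits_total(605)
= 5 + digits_total(60)
= 5 + 0 + digits_total(6)
= 5 + 0 + 6 + digits_total(0)
= 5 + 0 + 6 + 0
= 11


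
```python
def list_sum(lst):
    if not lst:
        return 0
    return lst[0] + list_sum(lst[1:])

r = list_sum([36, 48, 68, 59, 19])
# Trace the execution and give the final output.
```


list_sum([36, 48, 68, 59, 19])
= 36 + list_sum([48, 68, 59, 19])
= 36 + 48 + list_sum([68, 59, 19])
= 36 + 48 + 68 + list_sum([59, 19])
= 36 + 48 + 68 + 59 + list_sum([19])
= 36 + 48 + 68 + 59 + 19 + list_sum([])
= 36 + 48 + 68 + 59 + 19 + 0
= 230


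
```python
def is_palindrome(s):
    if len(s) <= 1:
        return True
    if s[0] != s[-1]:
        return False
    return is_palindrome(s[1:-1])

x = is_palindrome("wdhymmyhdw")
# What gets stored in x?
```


is_palindrome("wdhymmyhdw")
"wdhymmyhdw": s[0]='w' == s[-1]='w' -> is_palindrome("dhymmyhd")
"dhymmyhd": s[0]='d' == s[-1]='d' -> is_palindrome("hymmyh")
"hymmyh": s[0]='h' == s[-1]='h' -> is_palindrome("ymmy")
"ymmy": s[0]='y' == s[-1]='y' -> is_palindrome("mm")
"mm": s[0]='m' == s[-1]='m' -> is_palindrome("")
"": len <= 1 -> True
= True


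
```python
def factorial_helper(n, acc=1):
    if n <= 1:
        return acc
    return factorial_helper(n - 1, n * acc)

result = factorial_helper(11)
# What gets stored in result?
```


factorial_helper(11, 1)
= factorial_helper(10, 11 * 1) = factorial_helper(10, 11)
= factorial_helper(9, 10 * 11) = factorial_helper(9, 110)
= factorial_helper(8, 9 * 110) = factorial_helper(8, 990)
= factorial_helper(7, 8 * 990) = factorial_helper(7, 7920)
= factorial_helper(6, 7 * 7920) = factorial_helper(6, 55440)
= factorial_helper(5, 6 * 55440) = factorial_helper(5, 332640)
= factorial_helper(4, 5 * 332640) = factorial_helper(4, 1663200)
= factorial_helper(3, 4 * 1663200) = factorial_helper(3, 6652800)
= factorial_helper(2, 3 * 6652800) = factorial_helper(2, 19958400)
= factorial_helper(1, 2 * 19958400) = factorial_helper(1, 39916800)
n <= 1, return acc = 39916800


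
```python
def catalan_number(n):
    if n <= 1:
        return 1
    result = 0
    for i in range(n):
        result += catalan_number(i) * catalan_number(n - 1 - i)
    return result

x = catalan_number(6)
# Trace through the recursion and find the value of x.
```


catalan_number(6)
= sum of catalan_number(i) * catalan_number(6-1-i) for i in 0..5
First compute sub-values bottom-up:
  catalan_number(0) = 1, catalan_number(1) = 1
  catalan_number(2) = 1*1 + 1*1 = 2
  catalan_number(3) = 1*2 + 1*1 + 2*1 = 5
  catalan_number(4) = 1*5 + 1*2 + 2*1 + 5*1 = 14
  catalan_number(5) = 1*14 + 1*5 + 2*2 + 5*1 + 14*1 = 42
Now catalan_number(6):
  catalan_number(0)*catalan_number(5) = 1*42 = 42
  catalan_number(1)*catalan_number(4) = 1*14 = 14
  catalan_number(2)*catalan_number(3) = 2*5 = 10
  catalan_number(3)*catalan_number(2) = 5*2 = 10
  catalan_number(4)*catalan_number(1) = 14*1 = 14
  catalan_number(5)*catalan_number(0) = 42*1 = 42
= 42 + 14 + 10 + 10 + 14 + 42
= 132


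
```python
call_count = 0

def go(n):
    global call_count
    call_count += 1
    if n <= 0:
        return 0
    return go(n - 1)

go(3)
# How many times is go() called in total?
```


go(3) calls go(2) calls ... calls go(0)
Total calls: 3 + 1 (for base case) = 4


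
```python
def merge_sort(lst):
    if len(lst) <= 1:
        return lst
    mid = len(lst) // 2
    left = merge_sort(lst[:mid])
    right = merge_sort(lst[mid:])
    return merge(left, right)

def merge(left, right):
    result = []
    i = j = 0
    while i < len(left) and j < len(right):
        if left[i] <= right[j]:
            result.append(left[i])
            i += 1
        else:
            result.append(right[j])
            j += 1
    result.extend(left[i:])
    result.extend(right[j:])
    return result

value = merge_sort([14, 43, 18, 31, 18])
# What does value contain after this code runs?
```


merge_sort([14, 43, 18, 31, 18])
Split into [14, 43] and [18, 31, 18]
Left sorted: [14, 43]
Right sorted: [18, 18, 31]
Merge [14, 43] and [18, 18, 31]
= [14, 18, 18, 31, 43]


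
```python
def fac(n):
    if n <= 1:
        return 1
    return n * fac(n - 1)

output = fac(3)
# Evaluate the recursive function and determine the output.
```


fac(3)
= 3 * fac(2)
= 3 * 2 * fac(1)
= 3 * 2 * 1
= 6


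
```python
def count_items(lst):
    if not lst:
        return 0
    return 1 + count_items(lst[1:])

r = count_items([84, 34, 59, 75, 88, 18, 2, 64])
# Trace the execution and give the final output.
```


count_items([84, 34, 59, 75, 88, 18, 2, 64])
= 1 + count_items([34, 59, 75, 88, 18, 2, 64])
= 1 + 1 + count_items([59, 75, 88, 18, 2, 64])
= 1 + 1 + 1 + count_items([75, 88, 18, 2, 64])
= 1 + 1 + 1 + 1 + count_items([88, 18, 2, 64])
= 1 + 1 + 1 + 1 + 1 + count_items([18, 2, 64])
= 1 + 1 + 1 + 1 + 1 + 1 + count_items([2, 64])
= 1 + 1 + 1 + 1 + 1 + 1 + 1 + count_items([64])
= 1 + 1 + 1 + 1 + 1 + 1 + 1 + 1 + count_items([])
= 1 + 1 + 1 + 1 + 1 + 1 + 1 + 1 + 0
= 8


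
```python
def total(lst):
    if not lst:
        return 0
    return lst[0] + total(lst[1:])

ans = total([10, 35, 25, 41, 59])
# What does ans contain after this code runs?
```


total([10, 35, 25, 41, 59])
= 10 + total([35, 25, 41, 59])
= 10 + 35 + total([25, 41, 59])
= 10 + 35 + 25 + total([41, 59])
= 10 + 35 + 25 + 41 + total([59])
= 10 + 35 + 25 + 41 + 59 + total([])
= 10 + 35 + 25 + 41 + 59 + 0
= 170


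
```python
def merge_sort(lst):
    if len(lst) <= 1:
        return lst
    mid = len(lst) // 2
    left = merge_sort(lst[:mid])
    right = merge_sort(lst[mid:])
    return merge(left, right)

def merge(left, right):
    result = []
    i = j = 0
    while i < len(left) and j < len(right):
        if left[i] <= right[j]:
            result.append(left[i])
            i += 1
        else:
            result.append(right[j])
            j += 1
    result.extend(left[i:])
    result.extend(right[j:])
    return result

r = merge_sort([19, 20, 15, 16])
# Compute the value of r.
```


merge_sort([19, 20, 15, 16])
Split into [19, 20] and [15, 16]
Left sorted: [19, 20]
Right sorted: [15, 16]
Merge [19, 20] and [15, 16]
= [15, 16, 19, 20]


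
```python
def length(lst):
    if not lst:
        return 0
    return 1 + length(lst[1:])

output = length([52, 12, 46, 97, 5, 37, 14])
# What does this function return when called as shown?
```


length([52, 12, 46, 97, 5, 37, 14])
= 1 + length([12, 46, 97, 5, 37, 14])
= 1 + 1 + length([46, 97, 5, 37, 14])
= 1 + 1 + 1 + length([97, 5, 37, 14])
= 1 + 1 + 1 + 1 + length([5, 37, 14])
= 1 + 1 + 1 + 1 + 1 + length([37, 14])
= 1 + 1 + 1 + 1 + 1 + 1 + length([14])
= 1 + 1 + 1 + 1 + 1 + 1 + 1 + length([])
= 1 + 1 + 1 + 1 + 1 + 1 + 1 + 0
= 7


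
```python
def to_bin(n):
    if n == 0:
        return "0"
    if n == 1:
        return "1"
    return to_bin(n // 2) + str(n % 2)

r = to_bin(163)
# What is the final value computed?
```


to_bin(163)
= to_bin(81) + "1"
= to_bin(40) + "1" + "1"
= to_bin(20) + "0" + "1" + "1"
= to_bin(10) + "0" + "0" + "1" + "1"
= to_bin(5) + "0" + "0" + "0" + "1" + "1"
= to_bin(2) + "1" + "0" + "0" + "0" + "1" + "1"
= to_bin(1) + "0" + "1" + "0" + "0" + "0" + "1" + "1"
= "1" + "0" + "1" + "0" + "0" + "0" + "1" + "1"
= "10100011"


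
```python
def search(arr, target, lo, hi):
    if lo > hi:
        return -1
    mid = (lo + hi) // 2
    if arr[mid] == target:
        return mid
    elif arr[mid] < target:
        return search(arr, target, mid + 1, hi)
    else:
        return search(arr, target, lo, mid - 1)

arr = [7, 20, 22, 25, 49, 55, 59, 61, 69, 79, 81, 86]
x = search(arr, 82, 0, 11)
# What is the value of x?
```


search(arr, 82, 0, 11)
lo=0, hi=11, mid=5, arr[mid]=55
55 < 82, search right half
lo=6, hi=11, mid=8, arr[mid]=69
69 < 82, search right half
lo=9, hi=11, mid=10, arr[mid]=81
81 < 82, search right half
lo=11, hi=11, mid=11, arr[mid]=86
86 > 82, search left half
lo > hi, target not found, return -1
= -1


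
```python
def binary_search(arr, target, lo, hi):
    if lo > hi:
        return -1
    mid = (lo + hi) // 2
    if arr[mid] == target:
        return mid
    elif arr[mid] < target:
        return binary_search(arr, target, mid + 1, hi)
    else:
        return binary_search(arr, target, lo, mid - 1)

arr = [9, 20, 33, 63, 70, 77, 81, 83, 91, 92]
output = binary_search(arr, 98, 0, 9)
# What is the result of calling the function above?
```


binary_search(arr, 98, 0, 9)
lo=0, hi=9, mid=4, arr[mid]=70
70 < 98, search right half
lo=5, hi=9, mid=7, arr[mid]=83
83 < 98, search right half
lo=8, hi=9, mid=8, arr[mid]=91
91 < 98, search right half
lo=9, hi=9, mid=9, arr[mid]=92
92 < 98, search right half
lo > hi, target not found, return -1
= -1


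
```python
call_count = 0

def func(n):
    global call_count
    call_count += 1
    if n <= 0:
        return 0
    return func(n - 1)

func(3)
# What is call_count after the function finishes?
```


func(3) calls func(2) calls ... calls func(0)
Total calls: 3 + 1 (for base case) = 4


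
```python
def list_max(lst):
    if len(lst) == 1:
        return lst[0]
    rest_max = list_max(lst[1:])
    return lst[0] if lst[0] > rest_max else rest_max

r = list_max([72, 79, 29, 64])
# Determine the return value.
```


list_max([72, 79, 29, 64])
= compare 72 with list_max([79, 29, 64])
= compare 79 with list_max([29, 64])
= compare 29 with list_max([64])
Base: list_max([64]) = 64
compare 29 with 64: max = 64
compare 79 with 64: max = 79
compare 72 with 79: max = 79
= 79


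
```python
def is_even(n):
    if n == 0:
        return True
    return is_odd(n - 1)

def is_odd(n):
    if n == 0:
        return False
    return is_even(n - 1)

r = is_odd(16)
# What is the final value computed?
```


is_odd(16)
= is_even(15)
= is_odd(14)
= is_even(13)
= is_odd(12)
= is_even(11)
= is_odd(10)
= is_even(9)
= is_odd(8)
= is_even(7)
= is_odd(6)
= is_even(5)
= is_odd(4)
= is_even(3)
= is_odd(2)
= is_even(1)
= is_odd(0)
n == 0: return False
= False


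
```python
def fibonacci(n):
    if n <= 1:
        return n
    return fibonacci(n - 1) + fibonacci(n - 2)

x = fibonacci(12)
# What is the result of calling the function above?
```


fibonacci(12)
= fibonacci(11) + fibonacci(10)
= (fibonacci(10) + fibonacci(9)) + fibonacci(10)
Computing bottom-up: fibonacci(0)=0, fibonacci(1)=1, fibonacci(2)=1, fibonacci(3)=2, fibonacci(4)=3, fibonacci(5)=5, fibonacci(6)=8, fibonacci(7)=13, fibonacci(8)=21, fibonacci(9)=34, fibonacci(10)=55, fibonacci(11)=89, fibonacci(12)=144
= 144


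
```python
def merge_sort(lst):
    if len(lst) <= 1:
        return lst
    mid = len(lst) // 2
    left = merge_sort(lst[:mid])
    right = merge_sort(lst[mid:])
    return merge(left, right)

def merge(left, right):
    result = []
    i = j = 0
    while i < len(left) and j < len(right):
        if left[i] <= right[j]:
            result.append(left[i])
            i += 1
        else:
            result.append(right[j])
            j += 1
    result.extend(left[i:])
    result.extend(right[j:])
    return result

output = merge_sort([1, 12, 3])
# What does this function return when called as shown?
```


merge_sort([1, 12, 3])
Split into [1] and [12, 3]
Left sorted: [1]
Right sorted: [3, 12]
Merge [1] and [3, 12]
= [1, 3, 12]


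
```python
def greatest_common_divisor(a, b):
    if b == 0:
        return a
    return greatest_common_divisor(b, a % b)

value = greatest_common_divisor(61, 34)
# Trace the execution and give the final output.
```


greatest_common_divisor(61, 34)
= greatest_common_divisor(34, 61 % 34) = greatest_common_divisor(34, 27)
= greatest_common_divisor(27, 34 % 27) = greatest_common_divisor(27, 7)
= greatest_common_divisor(7, 27 % 7) = greatest_common_divisor(7, 6)
= greatest_common_divisor(6, 7 % 6) = greatest_common_divisor(6, 1)
= greatest_common_divisor(1, 6 % 1) = greatest_common_divisor(1, 0)
b == 0, return a = 1


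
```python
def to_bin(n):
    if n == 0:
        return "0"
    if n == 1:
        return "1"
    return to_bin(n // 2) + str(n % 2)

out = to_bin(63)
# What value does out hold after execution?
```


to_bin(63)
= to_bin(31) + "1"
= to_bin(15) + "1" + "1"
= to_bin(7) + "1" + "1" + "1"
= to_bin(3) + "1" + "1" + "1" + "1"
= to_bin(1) + "1" + "1" + "1" + "1" + "1"
= "1" + "1" + "1" + "1" + "1" + "1"
= "111111"


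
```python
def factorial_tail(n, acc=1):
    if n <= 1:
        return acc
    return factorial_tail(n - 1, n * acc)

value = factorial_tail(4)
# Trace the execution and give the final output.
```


factorial_tail(4, 1)
= factorial_tail(3, 4 * 1) = factorial_tail(3, 4)
= factorial_tail(2, 3 * 4) = factorial_tail(2, 12)
= factorial_tail(1, 2 * 12) = factorial_tail(1, 24)
n <= 1, return acc = 24


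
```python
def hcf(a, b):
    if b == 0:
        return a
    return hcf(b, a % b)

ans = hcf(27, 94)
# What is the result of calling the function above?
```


hcf(27, 94)
= hcf(94, 27 % 94) = hcf(94, 27)
= hcf(27, 94 % 27) = hcf(27, 13)
= hcf(13, 27 % 13) = hcf(13, 1)
= hcf(1, 13 % 1) = hcf(1, 0)
b == 0, return a = 1


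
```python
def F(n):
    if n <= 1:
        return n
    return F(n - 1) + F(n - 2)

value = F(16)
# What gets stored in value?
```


F(16)
= F(15) + F(14)
= (F(14) + F(13)) + F(14)
Computing bottom-up: F(0)=0, F(1)=1, F(2)=1, F(3)=2, F(4)=3, F(5)=5, F(6)=8, F(7)=13, F(8)=21, F(9)=34, F(10)=55, F(11)=89, F(12)=144, F(13)=233, F(14)=377, F(15)=610, F(16)=987
= 987


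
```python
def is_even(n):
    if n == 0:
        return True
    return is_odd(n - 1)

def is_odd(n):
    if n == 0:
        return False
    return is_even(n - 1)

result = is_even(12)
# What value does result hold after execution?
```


is_even(12)
= is_odd(11)
= is_even(10)
= is_odd(9)
= is_even(8)
= is_odd(7)
= is_even(6)
= is_odd(5)
= is_even(4)
= is_odd(3)
= is_even(2)
= is_odd(1)
= is_even(0)
n == 0: return True
= True


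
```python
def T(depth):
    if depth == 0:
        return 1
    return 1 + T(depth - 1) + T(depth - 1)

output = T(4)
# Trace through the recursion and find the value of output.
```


T(4)
= 1 + T(3) + T(3)
= 1 + 2 * T(3)
T(k) = 2^(k+1) - 1
T(0) = 1
T(1) = 3
T(2) = 7
T(3) = 15
T(4) = 31
T(4) = 2^5 - 1 = 31


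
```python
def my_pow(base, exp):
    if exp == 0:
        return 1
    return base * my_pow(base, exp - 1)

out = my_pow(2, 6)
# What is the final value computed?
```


my_pow(2, 6)
= 2 * my_pow(2, 5)
= 2 * 2 * my_pow(2, 4)
= 2 * 2 * 2 * my_pow(2, 3)
= 2 * 2 * 2 * 2 * my_pow(2, 2)
= 2 * 2 * 2 * 2 * 2 * my_pow(2, 1)
= 2 * 2 * 2 * 2 * 2 * 2 * my_pow(2, 0)
= 2 * 2 * 2 * 2 * 2 * 2 * 1
= 64


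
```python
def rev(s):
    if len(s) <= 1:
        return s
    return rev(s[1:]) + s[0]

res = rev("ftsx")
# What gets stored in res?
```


rev("ftsx")
= rev("tsx") + "f"
= rev("sx") + "t" + "f"
= rev("x") + "s" + "t" + "f"
= "x" + "s" + "t" + "f"
= "xstf"


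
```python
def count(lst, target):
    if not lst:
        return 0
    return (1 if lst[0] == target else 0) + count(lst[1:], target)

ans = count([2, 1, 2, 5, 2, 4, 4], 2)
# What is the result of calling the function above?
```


count([2, 1, 2, 5, 2, 4, 4], 2)
lst[0]=2 == 2: 1 + count([1, 2, 5, 2, 4, 4], 2)
lst[0]=1 != 2: 0 + count([2, 5, 2, 4, 4], 2)
lst[0]=2 == 2: 1 + count([5, 2, 4, 4], 2)
lst[0]=5 != 2: 0 + count([2, 4, 4], 2)
lst[0]=2 == 2: 1 + count([4, 4], 2)
lst[0]=4 != 2: 0 + count([4], 2)
lst[0]=4 != 2: 0 + count([], 2)
= 3


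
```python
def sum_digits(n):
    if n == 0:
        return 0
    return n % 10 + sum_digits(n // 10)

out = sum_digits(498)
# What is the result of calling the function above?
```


sum_digits(498)
= 8 + sum_digits(49)
= 8 + 9 + sum_digits(4)
= 8 + 9 + 4 + sum_digits(0)
= 8 + 9 + 4 + 0
= 21


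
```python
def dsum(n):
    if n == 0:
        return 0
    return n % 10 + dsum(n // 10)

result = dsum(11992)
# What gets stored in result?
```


dsum(11992)
= 2 + dsum(1199)
= 2 + 9 + dsum(119)
= 2 + 9 + 9 + dsum(11)
= 2 + 9 + 9 + 1 + dsum(1)
= 2 + 9 + 9 + 1 + 1 + dsum(0)
= 2 + 9 + 9 + 1 + 1 + 0
= 22


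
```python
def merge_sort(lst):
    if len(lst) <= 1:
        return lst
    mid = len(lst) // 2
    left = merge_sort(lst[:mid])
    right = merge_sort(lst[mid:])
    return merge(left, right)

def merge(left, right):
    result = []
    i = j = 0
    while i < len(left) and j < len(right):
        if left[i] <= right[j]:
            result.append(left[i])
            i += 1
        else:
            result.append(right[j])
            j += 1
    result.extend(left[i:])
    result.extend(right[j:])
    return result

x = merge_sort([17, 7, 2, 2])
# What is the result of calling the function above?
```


merge_sort([17, 7, 2, 2])
Split into [17, 7] and [2, 2]
Left sorted: [7, 17]
Right sorted: [2, 2]
Merge [7, 17] and [2, 2]
= [2, 2, 7, 17]


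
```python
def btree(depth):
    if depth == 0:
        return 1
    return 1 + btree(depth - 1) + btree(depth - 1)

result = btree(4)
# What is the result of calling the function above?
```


btree(4)
= 1 + btree(3) + btree(3)
= 1 + 2 * btree(3)
btree(k) = 2^(k+1) - 1
btree(0) = 1
btree(1) = 3
btree(2) = 7
btree(3) = 15
btree(4) = 31
btree(4) = 2^5 - 1 = 31


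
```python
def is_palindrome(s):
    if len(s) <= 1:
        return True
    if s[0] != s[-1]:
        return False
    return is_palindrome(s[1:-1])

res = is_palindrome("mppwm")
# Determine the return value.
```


is_palindrome("mppwm")
"mppwm": s[0]='m' == s[-1]='m' -> is_palindrome("ppw")
"ppw": s[0]='p' != s[-1]='w' -> False
= False


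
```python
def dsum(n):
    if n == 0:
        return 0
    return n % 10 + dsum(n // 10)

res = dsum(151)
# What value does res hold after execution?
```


dsum(151)
= 1 + dsum(15)
= 1 + 5 + dsum(1)
= 1 + 5 + 1 + dsum(0)
= 1 + 5 + 1 + 0
= 7


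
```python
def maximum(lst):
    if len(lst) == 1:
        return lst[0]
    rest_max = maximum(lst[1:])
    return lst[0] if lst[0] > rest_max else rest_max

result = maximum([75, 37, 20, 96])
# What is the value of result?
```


maximum([75, 37, 20, 96])
= compare 75 with maximum([37, 20, 96])
= compare 37 with maximum([20, 96])
= compare 20 with maximum([96])
Base: maximum([96]) = 96
compare 20 with 96: max = 96
compare 37 with 96: max = 96
compare 75 with 96: max = 96
= 96


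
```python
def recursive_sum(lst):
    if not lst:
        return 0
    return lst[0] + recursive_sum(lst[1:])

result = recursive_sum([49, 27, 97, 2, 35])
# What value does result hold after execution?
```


recursive_sum([49, 27, 97, 2, 35])
= 49 + recursive_sum([27, 97, 2, 35])
= 49 + 27 + recursive_sum([97, 2, 35])
= 49 + 27 + 97 + recursive_sum([2, 35])
= 49 + 27 + 97 + 2 + recursive_sum([35])
= 49 + 27 + 97 + 2 + 35 + recursive_sum([])
= 49 + 27 + 97 + 2 + 35 + 0
= 210


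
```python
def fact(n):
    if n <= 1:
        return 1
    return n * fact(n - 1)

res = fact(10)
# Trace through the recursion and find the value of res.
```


fact(10)
= 10 * fact(9)
= 10 * 9 * fact(8)
= 10 * 9 * 8 * fact(7)
= 10 * 9 * 8 * 7 * fact(6)
= 10 * 9 * 8 * 7 * 6 * fact(5)
= 10 * 9 * 8 * 7 * 6 * 5 * fact(4)
= 10 * 9 * 8 * 7 * 6 * 5 * 4 * fact(3)
= 10 * 9 * 8 * 7 * 6 * 5 * 4 * 3 * fact(2)
= 10 * 9 * 8 * 7 * 6 * 5 * 4 * 3 * 2 * fact(1)
= 10 * 9 * 8 * 7 * 6 * 5 * 4 * 3 * 2 * 1
= 3628800


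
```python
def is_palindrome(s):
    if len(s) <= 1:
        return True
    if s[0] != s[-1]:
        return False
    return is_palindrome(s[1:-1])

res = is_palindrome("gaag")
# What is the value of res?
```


is_palindrome("gaag")
"gaag": s[0]='g' == s[-1]='g' -> is_palindrome("aa")
"aa": s[0]='a' == s[-1]='a' -> is_palindrome("")
"": len <= 1 -> True
= True


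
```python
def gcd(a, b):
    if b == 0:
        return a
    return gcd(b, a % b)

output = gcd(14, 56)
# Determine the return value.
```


gcd(14, 56)
= gcd(56, 14 % 56) = gcd(56, 14)
= gcd(14, 56 % 14) = gcd(14, 0)
b == 0, return a = 14


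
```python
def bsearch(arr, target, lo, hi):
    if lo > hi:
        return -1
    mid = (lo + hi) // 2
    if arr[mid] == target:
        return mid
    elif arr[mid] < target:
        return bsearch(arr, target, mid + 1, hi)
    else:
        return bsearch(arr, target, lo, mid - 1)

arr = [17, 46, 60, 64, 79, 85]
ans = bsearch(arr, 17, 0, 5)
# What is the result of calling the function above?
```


bsearch(arr, 17, 0, 5)
lo=0, hi=5, mid=2, arr[mid]=60
60 > 17, search left half
lo=0, hi=1, mid=0, arr[mid]=17
arr[0] == 17, found at index 0
= 0


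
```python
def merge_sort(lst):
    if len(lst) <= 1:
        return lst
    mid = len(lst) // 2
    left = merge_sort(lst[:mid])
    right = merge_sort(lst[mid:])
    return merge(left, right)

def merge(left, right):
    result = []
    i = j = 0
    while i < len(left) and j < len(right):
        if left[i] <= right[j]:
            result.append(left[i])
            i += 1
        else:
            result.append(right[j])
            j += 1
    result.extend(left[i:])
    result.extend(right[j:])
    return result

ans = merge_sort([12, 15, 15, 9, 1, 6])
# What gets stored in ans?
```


merge_sort([12, 15, 15, 9, 1, 6])
Split into [12, 15, 15] and [9, 1, 6]
Left sorted: [12, 15, 15]
Right sorted: [1, 6, 9]
Merge [12, 15, 15] and [1, 6, 9]
= [1, 6, 9, 12, 15, 15]


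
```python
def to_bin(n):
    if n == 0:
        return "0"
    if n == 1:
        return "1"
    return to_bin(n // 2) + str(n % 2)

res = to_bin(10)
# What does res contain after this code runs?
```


to_bin(10)
= to_bin(5) + "0"
= to_bin(2) + "1" + "0"
= to_bin(1) + "0" + "1" + "0"
= "1" + "0" + "1" + "0"
= "1010"


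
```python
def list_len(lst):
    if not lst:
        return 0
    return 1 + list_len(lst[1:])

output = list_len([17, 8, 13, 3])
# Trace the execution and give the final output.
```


list_len([17, 8, 13, 3])
= 1 + list_len([8, 13, 3])
= 1 + 1 + list_len([13, 3])
= 1 + 1 + 1 + list_len([3])
= 1 + 1 + 1 + 1 + list_len([])
= 1 + 1 + 1 + 1 + 0
= 4


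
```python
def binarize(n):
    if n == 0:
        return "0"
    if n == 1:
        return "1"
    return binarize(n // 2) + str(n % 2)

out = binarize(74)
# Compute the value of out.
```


binarize(74)
= binarize(37) + "0"
= binarize(18) + "1" + "0"
= binarize(9) + "0" + "1" + "0"
= binarize(4) + "1" + "0" + "1" + "0"
= binarize(2) + "0" + "1" + "0" + "1" + "0"
= binarize(1) + "0" + "0" + "1" + "0" + "1" + "0"
= "1" + "0" + "0" + "1" + "0" + "1" + "0"
= "1001010"


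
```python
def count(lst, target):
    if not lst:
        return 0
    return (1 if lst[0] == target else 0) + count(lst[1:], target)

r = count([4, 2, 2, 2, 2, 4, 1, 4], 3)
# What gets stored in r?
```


count([4, 2, 2, 2, 2, 4, 1, 4], 3)
lst[0]=4 != 3: 0 + count([2, 2, 2, 2, 4, 1, 4], 3)
lst[0]=2 != 3: 0 + count([2, 2, 2, 4, 1, 4], 3)
lst[0]=2 != 3: 0 + count([2, 2, 4, 1, 4], 3)
lst[0]=2 != 3: 0 + count([2, 4, 1, 4], 3)
lst[0]=2 != 3: 0 + count([4, 1, 4], 3)
lst[0]=4 != 3: 0 + count([1, 4], 3)
lst[0]=1 != 3: 0 + count([4], 3)
lst[0]=4 != 3: 0 + count([], 3)
= 0


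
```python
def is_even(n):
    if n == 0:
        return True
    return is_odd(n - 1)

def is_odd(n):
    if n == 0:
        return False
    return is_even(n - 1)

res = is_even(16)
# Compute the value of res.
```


is_even(16)
= is_odd(15)
= is_even(14)
= is_odd(13)
= is_even(12)
= is_odd(11)
= is_even(10)
= is_odd(9)
= is_even(8)
= is_odd(7)
= is_even(6)
= is_odd(5)
= is_even(4)
= is_odd(3)
= is_even(2)
= is_odd(1)
= is_even(0)
n == 0: return True
= True


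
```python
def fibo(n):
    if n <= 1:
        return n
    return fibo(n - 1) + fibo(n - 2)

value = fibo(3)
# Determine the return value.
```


fibo(3)
= fibo(2) + fibo(1)
Computing bottom-up: fibo(0)=0, fibo(1)=1, fibo(2)=1, fibo(3)=2
= 2


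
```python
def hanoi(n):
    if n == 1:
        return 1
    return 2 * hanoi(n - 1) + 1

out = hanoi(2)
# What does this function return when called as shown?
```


hanoi(2)
= 2 * hanoi(1) + 1
Now compute bottom-up:
hanoi(1) = 1
hanoi(2) = 2 * 1 + 1 = 3
= 3


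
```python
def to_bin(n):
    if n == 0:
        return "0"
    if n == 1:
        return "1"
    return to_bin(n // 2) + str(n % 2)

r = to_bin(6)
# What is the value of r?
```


to_bin(6)
= to_bin(3) + "0"
= to_bin(1) + "1" + "0"
= "1" + "1" + "0"
= "110"


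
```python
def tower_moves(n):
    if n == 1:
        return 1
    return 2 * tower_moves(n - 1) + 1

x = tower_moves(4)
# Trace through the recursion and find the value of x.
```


tower_moves(4)
= 2 * tower_moves(3) + 1
= 2 * (2 * tower_moves(2) + 1) + 1
= 2 * (2 * (2 * tower_moves(1) + 1) + 1) + 1
Now compute bottom-up:
tower_moves(1) = 1
tower_moves(2) = 2 * 1 + 1 = 3
tower_moves(3) = 2 * 3 + 1 = 7
tower_moves(4) = 2 * 7 + 1 = 15
= 15


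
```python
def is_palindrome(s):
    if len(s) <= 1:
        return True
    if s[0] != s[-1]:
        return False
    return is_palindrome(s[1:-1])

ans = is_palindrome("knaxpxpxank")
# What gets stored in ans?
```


is_palindrome("knaxpxpxank")
"knaxpxpxank": s[0]='k' == s[-1]='k' -> is_palindrome("naxpxpxan")
"naxpxpxan": s[0]='n' == s[-1]='n' -> is_palindrome("axpxpxa")
"axpxpxa": s[0]='a' == s[-1]='a' -> is_palindrome("xpxpx")
"xpxpx": s[0]='x' == s[-1]='x' -> is_palindrome("pxp")
"pxp": s[0]='p' == s[-1]='p' -> is_palindrome("x")
"x": len <= 1 -> True
= True


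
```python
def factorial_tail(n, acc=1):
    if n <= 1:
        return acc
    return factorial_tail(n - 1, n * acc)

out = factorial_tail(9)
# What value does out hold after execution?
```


factorial_tail(9, 1)
= factorial_tail(8, 9 * 1) = factorial_tail(8, 9)
= factorial_tail(7, 8 * 9) = factorial_tail(7, 72)
= factorial_tail(6, 7 * 72) = factorial_tail(6, 504)
= factorial_tail(5, 6 * 504) = factorial_tail(5, 3024)
= factorial_tail(4, 5 * 3024) = factorial_tail(4, 15120)
= factorial_tail(3, 4 * 15120) = factorial_tail(3, 60480)
= factorial_tail(2, 3 * 60480) = factorial_tail(2, 181440)
= factorial_tail(1, 2 * 181440) = factorial_tail(1, 362880)
n <= 1, return acc = 362880


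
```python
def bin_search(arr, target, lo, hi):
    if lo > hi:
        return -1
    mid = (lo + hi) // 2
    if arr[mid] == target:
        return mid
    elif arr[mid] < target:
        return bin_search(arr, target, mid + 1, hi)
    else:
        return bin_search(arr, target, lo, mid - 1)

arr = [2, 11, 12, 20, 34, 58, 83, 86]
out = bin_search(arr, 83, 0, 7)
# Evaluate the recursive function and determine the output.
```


bin_search(arr, 83, 0, 7)
lo=0, hi=7, mid=3, arr[mid]=20
20 < 83, search right half
lo=4, hi=7, mid=5, arr[mid]=58
58 < 83, search right half
lo=6, hi=7, mid=6, arr[mid]=83
arr[6] == 83, found at index 6
= 6


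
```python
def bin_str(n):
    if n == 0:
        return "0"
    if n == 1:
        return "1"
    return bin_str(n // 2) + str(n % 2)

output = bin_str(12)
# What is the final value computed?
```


bin_str(12)
= bin_str(6) + "0"
= bin_str(3) + "0" + "0"
= bin_str(1) + "1" + "0" + "0"
= "1" + "1" + "0" + "0"
= "1100"


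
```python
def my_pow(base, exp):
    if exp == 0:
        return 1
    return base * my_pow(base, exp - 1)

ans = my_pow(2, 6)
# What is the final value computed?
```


my_pow(2, 6)
= 2 * my_pow(2, 5)
= 2 * 2 * my_pow(2, 4)
= 2 * 2 * 2 * my_pow(2, 3)
= 2 * 2 * 2 * 2 * my_pow(2, 2)
= 2 * 2 * 2 * 2 * 2 * my_pow(2, 1)
= 2 * 2 * 2 * 2 * 2 * 2 * my_pow(2, 0)
= 2 * 2 * 2 * 2 * 2 * 2 * 1
= 64


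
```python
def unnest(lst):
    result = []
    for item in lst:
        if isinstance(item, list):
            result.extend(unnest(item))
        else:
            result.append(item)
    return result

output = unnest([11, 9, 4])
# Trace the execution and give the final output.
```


unnest([11, 9, 4])
Processing each element:
  11 is not a list -> append 11
  9 is not a list -> append 9
  4 is not a list -> append 4
= [11, 9, 4]
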